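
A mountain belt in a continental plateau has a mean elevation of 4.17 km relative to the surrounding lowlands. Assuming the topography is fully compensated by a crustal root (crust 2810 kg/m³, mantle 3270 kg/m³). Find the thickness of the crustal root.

In Airy isostatic equilibrium: the weight of the topography is balanced by the buoyancy of the root, ρ_c h = (ρ_m − ρ_c) r.
r = h · ρ_c / (ρ_m − ρ_c) = 4.17 km × 2810 / (3270 − 2810) = 25.5 km.

25.5 km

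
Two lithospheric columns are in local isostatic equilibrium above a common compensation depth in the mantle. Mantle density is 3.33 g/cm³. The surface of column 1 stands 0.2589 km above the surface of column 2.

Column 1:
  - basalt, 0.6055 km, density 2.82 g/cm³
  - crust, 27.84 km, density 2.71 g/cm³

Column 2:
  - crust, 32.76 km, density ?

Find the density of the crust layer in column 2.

2.82 g/cm³

Take the compensation level at the base of the deeper column (depth z_c below the surface of column 1) and equate Σ ρ_i t_i down to z_c; mantle fills any gap and the z_c terms cancel.
Column 1: 0.6055×2.82 + 27.84×2.71 + (z_c − 28.4455)×3.33
Column 2: 0.2589×0 + 32.76×ρ + (z_c − 0.2589 − 32.76)×3.33
The z_c×3.33 term appears on both sides and cancels. Collect the known terms of each column as K = Σ(ρt)_known − 3.33 × (depth of known layers): K_1 = 77.15391 − 3.33×28.4455 = −17.569605; K_2 = 0 − 3.33×(0.2589 + 32.76) = −109.952937.
Balance: K_1 = K_2 + 32.76×ρ, so ρ = (K_1 − K_2)/32.76 = 92.3833/32.76 = 2.82 g/cm³.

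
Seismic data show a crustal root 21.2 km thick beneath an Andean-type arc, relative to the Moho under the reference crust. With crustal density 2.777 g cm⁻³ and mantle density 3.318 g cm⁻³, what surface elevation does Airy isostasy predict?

By Archimedes' principle applied to the lithosphere: ρ_c h = (ρ_m − ρ_c) r.
h = r (ρ_m − ρ_c) / ρ_c = 21.2 km × (3.318 − 2.777) / 2.777 = 4.13 km.

4.13 km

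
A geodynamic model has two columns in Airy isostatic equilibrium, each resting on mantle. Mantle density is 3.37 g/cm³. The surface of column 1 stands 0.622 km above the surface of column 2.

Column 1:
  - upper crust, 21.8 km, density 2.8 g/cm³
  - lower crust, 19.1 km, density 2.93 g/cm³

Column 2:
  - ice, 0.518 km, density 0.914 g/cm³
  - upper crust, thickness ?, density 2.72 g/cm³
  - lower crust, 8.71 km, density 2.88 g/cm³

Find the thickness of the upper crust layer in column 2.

Take the compensation level at the base of the deeper column (depth z_c below the surface of column 1) and equate Σ ρ_i t_i down to z_c; mantle fills any gap and the z_c terms cancel.
Column 1: 21.8×2.8 + 19.1×2.93 + (z_c − 40.9)×3.37
Column 2: 0.622×0 + 0.518×0.914 + x×2.72 + 8.71×2.88 + (z_c − 0.622 − 9.228 − x)×3.37
The z_c×3.37 term appears on both sides and cancels. Collect the known terms of each column as K = Σ(ρt)_known − 3.37 × (depth of known layers): K_1 = 117.003 − 3.37×40.9 = −20.83; K_2 = 25.558252 − 3.37×(0.622 + 9.228) = −7.636248.
Balance: K_1 = K_2 − x×(3.37 − 2.72), so x = (K_2 − K_1)/(3.37 − 2.72) = 13.1938/0.65 = 20.3 km.

20.3 km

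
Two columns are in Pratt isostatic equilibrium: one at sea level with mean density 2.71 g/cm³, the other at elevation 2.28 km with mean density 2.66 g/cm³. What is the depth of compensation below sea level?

121 km

ρ_ref D = ρ (D + h) → D (ρ_ref − ρ) = ρ h.
D = ρ h/(ρ_ref − ρ) = 2.66 × 2.28 km/(2.71 − 2.66) = 121 km.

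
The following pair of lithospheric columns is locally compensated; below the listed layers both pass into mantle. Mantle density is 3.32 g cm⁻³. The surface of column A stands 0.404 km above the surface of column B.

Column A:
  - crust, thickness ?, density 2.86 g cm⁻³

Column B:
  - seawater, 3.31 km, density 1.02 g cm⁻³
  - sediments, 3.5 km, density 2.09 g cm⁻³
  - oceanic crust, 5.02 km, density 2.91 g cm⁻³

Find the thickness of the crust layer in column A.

33.3 km

Take the compensation level at the base of the deeper column (depth z_c below the surface of column A) and equate Σ ρ_i t_i down to z_c; mantle fills any gap and the z_c terms cancel.
Column A: x×2.86 + (z_c − 0 − x)×3.32
Column B: 0.404×0 + 3.31×1.02 + 3.5×2.09 + 5.02×2.91 + (z_c − 0.404 − 11.83)×3.32
The z_c×3.32 term appears on both sides and cancels. Collect the known terms of each column as K = Σ(ρt)_known − 3.32 × (depth of known layers): K_A = 0 − 3.32×0 = 0; K_B = 25.2994 − 3.32×(0.404 + 11.83) = −15.31748.
Balance: K_A − x×(3.32 − 2.86) = K_B, so x = (K_A − K_B)/(3.32 − 2.86) = 15.3175/0.46 = 33.3 km.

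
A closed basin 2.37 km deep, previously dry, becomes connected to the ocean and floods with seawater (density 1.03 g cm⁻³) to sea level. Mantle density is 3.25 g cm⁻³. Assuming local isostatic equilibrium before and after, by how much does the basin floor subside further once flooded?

1.1 km

After flooding the water column is d + s deep. Its weight must equal the weight of mantle displaced by the extra subsidence s: (d + s) ρ_w = s ρ_m.
s = d ρ_w / (ρ_m − ρ_w) = 2.37 km × 1.03/(3.25 − 1.03) = 1.1 km.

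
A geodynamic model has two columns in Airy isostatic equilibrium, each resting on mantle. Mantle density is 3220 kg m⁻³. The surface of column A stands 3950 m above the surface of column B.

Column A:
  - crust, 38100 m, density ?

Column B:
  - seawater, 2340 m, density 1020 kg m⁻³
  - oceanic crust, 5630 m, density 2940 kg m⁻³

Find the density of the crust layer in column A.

Take the compensation level at the base of the deeper column (depth z_c below the surface of column A) and equate Σ ρ_i t_i down to z_c; mantle fills any gap and the z_c terms cancel.
Column A: 38100×ρ + (z_c − 38100)×3220
Column B: 3950×0 + 2340×1020 + 5630×2940 + (z_c − 3950 − 7970)×3220
The z_c×3220 term appears on both sides and cancels. Collect the known terms of each column as K = Σ(ρt)_known − 3220 × (depth of known layers): K_A = 0 − 3220×38100 = −122682000; K_B = 18939000 − 3220×(3950 + 7970) = −19443400.
Balance: K_A + 38100×ρ = K_B, so ρ = (K_B − K_A)/38100 = 103239000/38100 = 2710 kg m⁻³.

2710 kg m⁻³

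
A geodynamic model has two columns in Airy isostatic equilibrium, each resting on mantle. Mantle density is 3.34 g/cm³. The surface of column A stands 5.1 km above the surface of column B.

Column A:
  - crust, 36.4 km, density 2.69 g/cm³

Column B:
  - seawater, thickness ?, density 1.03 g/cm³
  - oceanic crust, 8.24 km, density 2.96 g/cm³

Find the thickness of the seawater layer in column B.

Take the compensation level at the base of the deeper column (depth z_c below the surface of column A) and equate Σ ρ_i t_i down to z_c; mantle fills any gap and the z_c terms cancel.
Column A: 36.4×2.69 + (z_c − 36.4)×3.34
Column B: 5.1×0 + x×1.03 + 8.24×2.96 + (z_c − 5.1 − 8.24 − x)×3.34
The z_c×3.34 term appears on both sides and cancels. Collect the known terms of each column as K = Σ(ρt)_known − 3.34 × (depth of known layers): K_A = 97.916 − 3.34×36.4 = −23.66; K_B = 24.3904 − 3.34×(5.1 + 8.24) = −20.1652.
Balance: K_A = K_B − x×(3.34 − 1.03), so x = (K_B − K_A)/(3.34 − 1.03) = 3.4948/2.31 = 1.51 km.

1.51 km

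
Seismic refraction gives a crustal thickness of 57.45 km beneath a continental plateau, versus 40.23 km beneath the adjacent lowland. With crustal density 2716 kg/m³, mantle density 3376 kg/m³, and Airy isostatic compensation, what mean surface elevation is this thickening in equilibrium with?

3.37 km

Excess crust Δ = 57.45 km − 40.23 km = 17.22 km, split between elevation h and root r with h + r = Δ.
Airy balance ρ_c h = (ρ_m − ρ_c) r gives r = h ρ_c/(ρ_m − ρ_c), so h (1 + ρ_c/(ρ_m − ρ_c)) = Δ, i.e. h = Δ (ρ_m − ρ_c)/ρ_m.
h = 17.22 km × 660/3376 = 3.37 km.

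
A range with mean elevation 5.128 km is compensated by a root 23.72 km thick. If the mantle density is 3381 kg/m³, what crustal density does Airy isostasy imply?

ρ_c h = (ρ_m − ρ_c) r → ρ_c (h + r) = ρ_m r → ρ_c = ρ_m r / (h + r).
ρ_c = 3381 × 23.72 km / (5.128 km + 23.72 km) = 2780 kg/m³.

2780 kg/m³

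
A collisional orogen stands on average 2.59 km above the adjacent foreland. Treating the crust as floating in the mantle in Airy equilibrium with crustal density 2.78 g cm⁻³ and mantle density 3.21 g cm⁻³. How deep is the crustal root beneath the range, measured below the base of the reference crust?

In Airy isostatic equilibrium: the weight of the topography is balanced by the buoyancy of the root, ρ_c h = (ρ_m − ρ_c) r.
r = h · ρ_c / (ρ_m − ρ_c) = 2.59 km × 2.78 / (3.21 − 2.78) = 16.7 km.

16.7 km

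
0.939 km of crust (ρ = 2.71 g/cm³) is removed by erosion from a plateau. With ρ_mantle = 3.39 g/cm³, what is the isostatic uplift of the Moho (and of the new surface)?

Unloading: uplift u = e ρ_c/ρ_m = 0.939 km × 2.71/3.39 = 0.751 km.

0.751 km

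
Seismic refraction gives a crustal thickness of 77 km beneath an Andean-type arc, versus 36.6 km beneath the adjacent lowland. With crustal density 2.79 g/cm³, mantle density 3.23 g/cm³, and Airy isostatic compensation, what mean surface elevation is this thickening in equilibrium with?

5.5 km

Excess crust Δ = 77 km − 36.6 km = 40.4 km, split between elevation h and root r with h + r = Δ.
Airy balance ρ_c h = (ρ_m − ρ_c) r gives r = h ρ_c/(ρ_m − ρ_c), so h (1 + ρ_c/(ρ_m − ρ_c)) = Δ, i.e. h = Δ (ρ_m − ρ_c)/ρ_m.
h = 40.4 km × 0.44/3.23 = 5.5 km.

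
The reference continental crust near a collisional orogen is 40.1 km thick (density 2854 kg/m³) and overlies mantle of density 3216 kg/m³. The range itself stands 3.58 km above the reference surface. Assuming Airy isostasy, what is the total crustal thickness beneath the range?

71.9 km

Root depth r = h ρ_c / (ρ_m − ρ_c) = 3.58 km × 2854 / 362 = 28.22 km.
Total thickness = T + h + r = 40.1 km + 3.58 km + 28.22 km = 71.9 km.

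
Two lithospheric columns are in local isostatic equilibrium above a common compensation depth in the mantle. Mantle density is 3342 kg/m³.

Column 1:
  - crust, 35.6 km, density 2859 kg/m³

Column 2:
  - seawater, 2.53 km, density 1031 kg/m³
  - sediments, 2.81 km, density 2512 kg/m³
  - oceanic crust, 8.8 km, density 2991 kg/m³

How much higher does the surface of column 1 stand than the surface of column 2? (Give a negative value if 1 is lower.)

1.77 km

For any compensation level in the mantle, the mantle terms cancel and isostasy reduces to e = (Σt_1 − Σt_2) − (Σ(ρt)_1 − Σ(ρt)_2) / ρ_m.
Σt_1 = 35.6 km; Σt_2 = 14.14 km; Σ(ρt)_1 = 101780.4; Σ(ρt)_2 = 35987.95 (in km·kg/m³).
e = (35.6 − 14.14) − (101780.4 − 35987.95) / 3342 = 1.77 km.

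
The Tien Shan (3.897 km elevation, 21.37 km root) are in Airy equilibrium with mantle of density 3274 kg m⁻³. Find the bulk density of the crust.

ρ_c h = (ρ_m − ρ_c) r → ρ_c (h + r) = ρ_m r → ρ_c = ρ_m r / (h + r).
ρ_c = 3274 × 21.37 km / (3.897 km + 21.37 km) = 2770 kg m⁻³.

2770 kg m⁻³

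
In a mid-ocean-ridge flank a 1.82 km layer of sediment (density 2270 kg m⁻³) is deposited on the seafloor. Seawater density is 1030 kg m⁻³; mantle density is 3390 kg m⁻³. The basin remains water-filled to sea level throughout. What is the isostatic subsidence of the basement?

0.956 km

Submarine loading: the sediment displaces seawater, and the subsidence is in turn flooded, so s (ρ_m − ρ_w) = t (ρ_sed − ρ_w).
s = 1.82 km × (2270 − 1030) / (3390 − 1030) = 0.956 km.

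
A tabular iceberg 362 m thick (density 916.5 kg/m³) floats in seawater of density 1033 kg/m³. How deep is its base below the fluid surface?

321 m

Draft d = t ρ_obj/ρ_fluid = 362 m × 916.5/1033 = 321 m.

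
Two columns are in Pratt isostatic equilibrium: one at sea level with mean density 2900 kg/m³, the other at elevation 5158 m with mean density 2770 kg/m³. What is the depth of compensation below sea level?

110000 m

ρ_ref D = ρ (D + h) → D (ρ_ref − ρ) = ρ h.
D = ρ h/(ρ_ref − ρ) = 2770 × 5158 m/(2900 − 2770) = 110000 m.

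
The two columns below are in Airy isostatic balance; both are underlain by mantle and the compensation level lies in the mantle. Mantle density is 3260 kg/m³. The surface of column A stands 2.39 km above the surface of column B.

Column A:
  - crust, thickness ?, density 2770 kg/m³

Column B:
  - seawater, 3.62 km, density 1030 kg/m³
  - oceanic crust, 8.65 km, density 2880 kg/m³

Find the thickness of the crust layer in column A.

39.1 km

Take the compensation level at the base of the deeper column (depth z_c below the surface of column A) and equate Σ ρ_i t_i down to z_c; mantle fills any gap and the z_c terms cancel.
Column A: x×2770 + (z_c − 0 − x)×3260
Column B: 2.39×0 + 3.62×1030 + 8.65×2880 + (z_c − 2.39 − 12.27)×3260
The z_c×3260 term appears on both sides and cancels. Collect the known terms of each column as K = Σ(ρt)_known − 3260 × (depth of known layers): K_A = 0 − 3260×0 = 0; K_B = 28640.6 − 3260×(2.39 + 12.27) = −19151.
Balance: K_A − x×(3260 − 2770) = K_B, so x = (K_A − K_B)/(3260 − 2770) = 19151/490 = 39.1 km.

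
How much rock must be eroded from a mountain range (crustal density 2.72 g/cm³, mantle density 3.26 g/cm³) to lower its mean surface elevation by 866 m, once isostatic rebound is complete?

5230 m

Net drop Δ = e − u = e − e ρ_c/ρ_m = e (ρ_m − ρ_c)/ρ_m.
e = Δ ρ_m/(ρ_m − ρ_c) = 866 m × 3.26/0.54 = 5230 m.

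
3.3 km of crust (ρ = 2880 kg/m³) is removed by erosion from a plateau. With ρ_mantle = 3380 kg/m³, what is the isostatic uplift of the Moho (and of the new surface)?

Unloading: uplift u = e ρ_c/ρ_m = 3.3 km × 2880/3380 = 2.81 km.

2.81 km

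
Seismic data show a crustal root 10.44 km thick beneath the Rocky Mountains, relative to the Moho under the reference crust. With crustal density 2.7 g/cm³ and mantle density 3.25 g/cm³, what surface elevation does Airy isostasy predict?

By Archimedes' principle applied to the lithosphere: ρ_c h = (ρ_m − ρ_c) r.
h = r (ρ_m − ρ_c) / ρ_c = 10.44 km × (3.25 − 2.7) / 2.7 = 2.13 km.

2.13 km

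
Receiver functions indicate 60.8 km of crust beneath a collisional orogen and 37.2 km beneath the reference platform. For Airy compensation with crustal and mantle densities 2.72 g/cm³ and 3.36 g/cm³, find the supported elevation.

Excess crust Δ = 60.8 km − 37.2 km = 23.6 km, split between elevation h and root r with h + r = Δ.
Airy balance ρ_c h = (ρ_m − ρ_c) r gives r = h ρ_c/(ρ_m − ρ_c), so h (1 + ρ_c/(ρ_m − ρ_c)) = Δ, i.e. h = Δ (ρ_m − ρ_c)/ρ_m.
h = 23.6 km × 0.64/3.36 = 4.5 km.

4.5 km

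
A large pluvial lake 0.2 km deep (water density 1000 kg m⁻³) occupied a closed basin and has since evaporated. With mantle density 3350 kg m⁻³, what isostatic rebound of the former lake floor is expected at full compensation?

u = d ρ_w/ρ_m = 0.2 km × 1000/3350 = 0.0597 km.

0.0597 km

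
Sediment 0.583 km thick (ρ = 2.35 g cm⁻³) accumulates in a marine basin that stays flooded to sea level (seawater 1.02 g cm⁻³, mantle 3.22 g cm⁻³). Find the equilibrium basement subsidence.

Submarine loading: the sediment displaces seawater, and the subsidence is in turn flooded, so s (ρ_m − ρ_w) = t (ρ_sed − ρ_w).
s = 0.583 km × (2.35 − 1.02) / (3.22 − 1.02) = 0.352 km.

0.352 km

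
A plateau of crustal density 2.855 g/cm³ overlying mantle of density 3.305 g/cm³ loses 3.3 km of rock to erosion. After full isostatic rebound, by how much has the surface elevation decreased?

Rebound u = e ρ_c/ρ_m = 3.3 km × 2.855/3.305 = 2.851 km.
Net surface drop = e − u = 3.3 km − 2.851 km = e (ρ_m − ρ_c)/ρ_m = 0.449 km.

0.449 km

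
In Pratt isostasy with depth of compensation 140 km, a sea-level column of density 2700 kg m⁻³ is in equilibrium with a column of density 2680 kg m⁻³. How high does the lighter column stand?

1.04 km

ρ_ref D = ρ (D + h) → h = D (ρ_ref − ρ)/ρ.
h = 140 km × (2700 − 2680)/2680 = 1.04 km.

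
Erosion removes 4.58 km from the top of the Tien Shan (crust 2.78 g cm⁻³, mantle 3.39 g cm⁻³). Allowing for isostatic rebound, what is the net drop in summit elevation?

Rebound u = e ρ_c/ρ_m = 4.58 km × 2.78/3.39 = 3.756 km.
Net surface drop = e − u = 4.58 km − 3.756 km = e (ρ_m − ρ_c)/ρ_m = 0.824 km.

0.824 km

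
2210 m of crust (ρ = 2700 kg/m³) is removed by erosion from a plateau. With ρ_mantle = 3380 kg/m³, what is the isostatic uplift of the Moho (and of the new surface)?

1770 m

Unloading: uplift u = e ρ_c/ρ_m = 2210 m × 2700/3380 = 1770 m.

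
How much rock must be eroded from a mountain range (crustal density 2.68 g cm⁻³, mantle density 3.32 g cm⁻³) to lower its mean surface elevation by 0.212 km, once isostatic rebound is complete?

Net drop Δ = e − u = e − e ρ_c/ρ_m = e (ρ_m − ρ_c)/ρ_m.
e = Δ ρ_m/(ρ_m − ρ_c) = 0.212 km × 3.32/0.64 = 1.1 km.

1.1 km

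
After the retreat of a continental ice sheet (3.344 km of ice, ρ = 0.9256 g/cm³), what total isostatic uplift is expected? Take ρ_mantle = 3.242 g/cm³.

0.955 km

Removing the load lets mantle flow back in; uplift u satisfies ρ_ice t = ρ_m u.
u = t ρ_ice/ρ_m = 3.344 km × 0.9256/3.242 = 0.955 km.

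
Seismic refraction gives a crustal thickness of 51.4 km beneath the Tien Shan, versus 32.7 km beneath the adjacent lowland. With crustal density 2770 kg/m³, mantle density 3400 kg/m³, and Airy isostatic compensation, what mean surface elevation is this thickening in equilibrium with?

3.46 km

Excess crust Δ = 51.4 km − 32.7 km = 18.7 km, split between elevation h and root r with h + r = Δ.
Airy balance ρ_c h = (ρ_m − ρ_c) r gives r = h ρ_c/(ρ_m − ρ_c), so h (1 + ρ_c/(ρ_m − ρ_c)) = Δ, i.e. h = Δ (ρ_m − ρ_c)/ρ_m.
h = 18.7 km × 630/3400 = 3.46 km.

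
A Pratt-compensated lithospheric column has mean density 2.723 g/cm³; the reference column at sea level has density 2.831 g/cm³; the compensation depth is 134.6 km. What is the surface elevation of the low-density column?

5.34 km

ρ_ref D = ρ (D + h) → h = D (ρ_ref − ρ)/ρ.
h = 134.6 km × (2.831 − 2.723)/2.723 = 5.34 km.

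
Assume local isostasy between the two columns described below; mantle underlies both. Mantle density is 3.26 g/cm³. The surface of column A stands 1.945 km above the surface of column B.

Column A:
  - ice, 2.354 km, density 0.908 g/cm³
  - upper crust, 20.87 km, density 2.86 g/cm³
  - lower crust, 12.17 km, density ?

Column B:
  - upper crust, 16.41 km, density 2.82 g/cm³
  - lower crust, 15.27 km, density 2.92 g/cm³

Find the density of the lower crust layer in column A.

Take the compensation level at the base of the deeper column (depth z_c below the surface of column A) and equate Σ ρ_i t_i down to z_c; mantle fills any gap and the z_c terms cancel.
Column A: 2.354×0.908 + 20.87×2.86 + 12.17×ρ + (z_c − 35.394)×3.26
Column B: 1.945×0 + 16.41×2.82 + 15.27×2.92 + (z_c − 1.945 − 31.68)×3.26
The z_c×3.26 term appears on both sides and cancels. Collect the known terms of each column as K = Σ(ρt)_known − 3.26 × (depth of known layers): K_A = 61.825632 − 3.26×35.394 = −53.558808; K_B = 90.8646 − 3.26×(1.945 + 31.68) = −18.7529.
Balance: K_A + 12.17×ρ = K_B, so ρ = (K_B − K_A)/12.17 = 34.8059/12.17 = 2.86 g/cm³.

2.86 g/cm³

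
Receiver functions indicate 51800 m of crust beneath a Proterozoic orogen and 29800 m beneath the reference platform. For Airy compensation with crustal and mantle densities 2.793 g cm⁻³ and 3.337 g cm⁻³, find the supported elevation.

Excess crust Δ = 51800 m − 29800 m = 22000 m, split between elevation h and root r with h + r = Δ.
Airy balance ρ_c h = (ρ_m − ρ_c) r gives r = h ρ_c/(ρ_m − ρ_c), so h (1 + ρ_c/(ρ_m − ρ_c)) = Δ, i.e. h = Δ (ρ_m − ρ_c)/ρ_m.
h = 22000 m × 0.544/3.337 = 3590 m.

3590 m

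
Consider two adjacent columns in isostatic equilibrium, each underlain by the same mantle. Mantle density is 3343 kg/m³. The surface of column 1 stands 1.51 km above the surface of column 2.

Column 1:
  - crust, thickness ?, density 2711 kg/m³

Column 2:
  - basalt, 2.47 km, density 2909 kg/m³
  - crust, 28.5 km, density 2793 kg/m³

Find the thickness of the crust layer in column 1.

34.5 km

Take the compensation level at the base of the deeper column (depth z_c below the surface of column 1) and equate Σ ρ_i t_i down to z_c; mantle fills any gap and the z_c terms cancel.
Column 1: x×2711 + (z_c − 0 − x)×3343
Column 2: 1.51×0 + 2.47×2909 + 28.5×2793 + (z_c − 1.51 − 30.97)×3343
The z_c×3343 term appears on both sides and cancels. Collect the known terms of each column as K = Σ(ρt)_known − 3343 × (depth of known layers): K_1 = 0 − 3343×0 = 0; K_2 = 86785.73 − 3343×(1.51 + 30.97) = −21794.91.
Balance: K_1 − x×(3343 − 2711) = K_2, so x = (K_1 − K_2)/(3343 − 2711) = 21794.9/632 = 34.5 km.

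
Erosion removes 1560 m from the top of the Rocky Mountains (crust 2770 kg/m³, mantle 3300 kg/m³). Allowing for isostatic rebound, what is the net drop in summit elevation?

251 m

Rebound u = e ρ_c/ρ_m = 1560 m × 2770/3300 = 1309 m.
Net surface drop = e − u = 1560 m − 1309 m = e (ρ_m − ρ_c)/ρ_m = 251 m.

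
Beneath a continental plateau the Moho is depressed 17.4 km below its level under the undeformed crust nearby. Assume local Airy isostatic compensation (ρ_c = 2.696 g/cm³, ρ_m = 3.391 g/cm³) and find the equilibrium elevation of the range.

In Airy isostatic equilibrium: ρ_c h = (ρ_m − ρ_c) r.
h = r (ρ_m − ρ_c) / ρ_c = 17.4 km × (3.391 − 2.696) / 2.696 = 4.49 km.

4.49 km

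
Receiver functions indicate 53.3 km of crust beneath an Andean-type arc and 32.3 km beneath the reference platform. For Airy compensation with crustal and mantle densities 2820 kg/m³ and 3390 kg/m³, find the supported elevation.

3.53 km

Excess crust Δ = 53.3 km − 32.3 km = 21 km, split between elevation h and root r with h + r = Δ.
Airy balance ρ_c h = (ρ_m − ρ_c) r gives r = h ρ_c/(ρ_m − ρ_c), so h (1 + ρ_c/(ρ_m − ρ_c)) = Δ, i.e. h = Δ (ρ_m − ρ_c)/ρ_m.
h = 21 km × 570/3390 = 3.53 km.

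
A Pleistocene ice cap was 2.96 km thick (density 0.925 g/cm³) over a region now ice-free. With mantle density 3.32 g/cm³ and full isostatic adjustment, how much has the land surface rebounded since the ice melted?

Removing the load lets mantle flow back in; uplift u satisfies ρ_ice t = ρ_m u.
u = t ρ_ice/ρ_m = 2.96 km × 0.925/3.32 = 0.825 km.

0.825 km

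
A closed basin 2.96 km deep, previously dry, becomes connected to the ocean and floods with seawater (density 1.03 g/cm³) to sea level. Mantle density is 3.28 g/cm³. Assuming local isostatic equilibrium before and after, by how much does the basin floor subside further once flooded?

1.36 km

After flooding the water column is d + s deep. Its weight must equal the weight of mantle displaced by the extra subsidence s: (d + s) ρ_w = s ρ_m.
s = d ρ_w / (ρ_m − ρ_w) = 2.96 km × 1.03/(3.28 − 1.03) = 1.36 km.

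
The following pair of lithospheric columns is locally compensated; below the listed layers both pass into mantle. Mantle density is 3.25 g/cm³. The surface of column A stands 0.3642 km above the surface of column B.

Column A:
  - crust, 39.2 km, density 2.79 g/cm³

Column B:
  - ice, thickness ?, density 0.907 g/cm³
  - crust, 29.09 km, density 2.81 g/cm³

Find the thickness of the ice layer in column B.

Take the compensation level at the base of the deeper column (depth z_c below the surface of column A) and equate Σ ρ_i t_i down to z_c; mantle fills any gap and the z_c terms cancel.
Column A: 39.2×2.79 + (z_c − 39.2)×3.25
Column B: 0.3642×0 + x×0.907 + 29.09×2.81 + (z_c − 0.3642 − 29.09 − x)×3.25
The z_c×3.25 term appears on both sides and cancels. Collect the known terms of each column as K = Σ(ρt)_known − 3.25 × (depth of known layers): K_A = 109.368 − 3.25×39.2 = −18.032; K_B = 81.7429 − 3.25×(0.3642 + 29.09) = −13.98325.
Balance: K_A = K_B − x×(3.25 − 0.907), so x = (K_B − K_A)/(3.25 − 0.907) = 4.04875/2.343 = 1.73 km.

1.73 km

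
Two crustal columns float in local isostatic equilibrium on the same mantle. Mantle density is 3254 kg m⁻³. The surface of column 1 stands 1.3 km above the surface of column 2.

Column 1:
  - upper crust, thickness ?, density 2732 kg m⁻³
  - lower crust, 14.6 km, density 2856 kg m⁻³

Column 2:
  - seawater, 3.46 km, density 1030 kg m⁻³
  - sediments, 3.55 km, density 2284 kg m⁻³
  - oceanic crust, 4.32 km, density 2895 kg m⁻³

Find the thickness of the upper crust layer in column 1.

Take the compensation level at the base of the deeper column (depth z_c below the surface of column 1) and equate Σ ρ_i t_i down to z_c; mantle fills any gap and the z_c terms cancel.
Column 1: x×2732 + 14.6×2856 + (z_c − 14.6 − x)×3254
Column 2: 1.3×0 + 3.46×1030 + 3.55×2284 + 4.32×2895 + (z_c − 1.3 − 11.33)×3254
The z_c×3254 term appears on both sides and cancels. Collect the known terms of each column as K = Σ(ρt)_known − 3254 × (depth of known layers): K_1 = 41697.6 − 3254×14.6 = −5810.8; K_2 = 24178.4 − 3254×(1.3 + 11.33) = −16919.62.
Balance: K_1 − x×(3254 − 2732) = K_2, so x = (K_1 − K_2)/(3254 − 2732) = 11108.8/522 = 21.3 km.

21.3 km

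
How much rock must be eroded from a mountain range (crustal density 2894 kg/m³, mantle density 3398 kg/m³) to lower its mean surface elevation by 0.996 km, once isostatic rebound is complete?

Net drop Δ = e − u = e − e ρ_c/ρ_m = e (ρ_m − ρ_c)/ρ_m.
e = Δ ρ_m/(ρ_m − ρ_c) = 0.996 km × 3398/504 = 6.72 km.

6.72 km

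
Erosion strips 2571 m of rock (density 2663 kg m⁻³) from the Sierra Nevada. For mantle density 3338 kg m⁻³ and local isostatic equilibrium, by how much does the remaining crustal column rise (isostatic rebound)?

Unloading: uplift u = e ρ_c/ρ_m = 2571 m × 2663/3338 = 2050 m.

2050 m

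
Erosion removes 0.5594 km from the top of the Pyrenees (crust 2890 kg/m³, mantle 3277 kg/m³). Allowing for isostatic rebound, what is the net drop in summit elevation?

0.0661 km

Rebound u = e ρ_c/ρ_m = 0.5594 km × 2890/3277 = 0.4933 km.
Net surface drop = e − u = 0.5594 km − 0.4933 km = e (ρ_m − ρ_c)/ρ_m = 0.0661 km.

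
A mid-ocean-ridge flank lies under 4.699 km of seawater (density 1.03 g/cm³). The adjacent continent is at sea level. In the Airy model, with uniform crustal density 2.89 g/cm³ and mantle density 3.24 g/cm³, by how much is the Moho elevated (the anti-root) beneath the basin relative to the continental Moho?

Balancing pressure at the compensation depth: replacing crust with seawater at the top is compensated by replacing crust with mantle at the base: d (ρ_c − ρ_w) = a (ρ_m − ρ_c).
a = d (ρ_c − ρ_w)/(ρ_m − ρ_c) = 4.699 km × 1.86/0.35 = 25 km.

25 km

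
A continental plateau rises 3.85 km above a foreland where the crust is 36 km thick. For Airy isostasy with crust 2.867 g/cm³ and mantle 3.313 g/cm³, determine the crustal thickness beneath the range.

Root depth r = h ρ_c / (ρ_m − ρ_c) = 3.85 km × 2.867 / 0.446 = 24.75 km.
Total thickness = T + h + r = 36 km + 3.85 km + 24.75 km = 64.6 km.

64.6 km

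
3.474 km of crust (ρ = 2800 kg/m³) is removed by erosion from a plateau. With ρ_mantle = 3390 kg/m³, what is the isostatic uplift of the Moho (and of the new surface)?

Unloading: uplift u = e ρ_c/ρ_m = 3.474 km × 2800/3390 = 2.87 km.

2.87 km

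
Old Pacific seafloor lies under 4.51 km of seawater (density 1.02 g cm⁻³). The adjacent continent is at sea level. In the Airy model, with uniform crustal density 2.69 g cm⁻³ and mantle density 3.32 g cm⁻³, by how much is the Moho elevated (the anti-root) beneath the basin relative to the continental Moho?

Equating mass per unit area of the two columns: replacing crust with seawater at the top is compensated by replacing crust with mantle at the base: d (ρ_c − ρ_w) = a (ρ_m − ρ_c).
a = d (ρ_c − ρ_w)/(ρ_m − ρ_c) = 4.51 km × 1.67/0.63 = 12 km.

12 km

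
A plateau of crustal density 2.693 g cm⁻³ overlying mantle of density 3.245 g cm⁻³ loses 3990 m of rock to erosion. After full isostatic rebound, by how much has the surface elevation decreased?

679 m

Rebound u = e ρ_c/ρ_m = 3990 m × 2.693/3.245 = 3311 m.
Net surface drop = e − u = 3990 m − 3311 m = e (ρ_m − ρ_c)/ρ_m = 679 m.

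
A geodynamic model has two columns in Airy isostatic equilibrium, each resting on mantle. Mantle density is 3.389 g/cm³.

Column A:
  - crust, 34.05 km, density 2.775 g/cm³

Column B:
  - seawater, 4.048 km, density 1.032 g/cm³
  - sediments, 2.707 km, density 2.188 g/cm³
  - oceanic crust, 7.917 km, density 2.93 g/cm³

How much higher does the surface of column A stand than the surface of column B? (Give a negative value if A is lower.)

1.32 km

For any compensation level in the mantle, the mantle terms cancel and isostasy reduces to e = (Σt_A − Σt_B) − (Σ(ρt)_A − Σ(ρt)_B) / ρ_m.
Σt_A = 34.05 km; Σt_B = 14.672 km; Σ(ρt)_A = 94.48875; Σ(ρt)_B = 33.297262 (in km·g/cm³).
e = (34.05 − 14.672) − (94.48875 − 33.297262) / 3.389 = 1.32 km.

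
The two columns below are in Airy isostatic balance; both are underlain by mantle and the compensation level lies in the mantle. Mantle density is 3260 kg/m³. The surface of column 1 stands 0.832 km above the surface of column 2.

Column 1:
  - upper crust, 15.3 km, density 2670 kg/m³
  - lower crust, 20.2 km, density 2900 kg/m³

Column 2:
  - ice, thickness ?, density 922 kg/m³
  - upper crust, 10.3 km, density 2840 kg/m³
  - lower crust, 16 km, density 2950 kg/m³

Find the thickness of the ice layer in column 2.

1.84 km

Take the compensation level at the base of the deeper column (depth z_c below the surface of column 1) and equate Σ ρ_i t_i down to z_c; mantle fills any gap and the z_c terms cancel.
Column 1: 15.3×2670 + 20.2×2900 + (z_c − 35.5)×3260
Column 2: 0.832×0 + x×922 + 10.3×2840 + 16×2950 + (z_c − 0.832 − 26.3 − x)×3260
The z_c×3260 term appears on both sides and cancels. Collect the known terms of each column as K = Σ(ρt)_known − 3260 × (depth of known layers): K_1 = 99431 − 3260×35.5 = −16299; K_2 = 76452 − 3260×(0.832 + 26.3) = −11998.32.
Balance: K_1 = K_2 − x×(3260 − 922), so x = (K_2 − K_1)/(3260 − 922) = 4300.68/2338 = 1.84 km.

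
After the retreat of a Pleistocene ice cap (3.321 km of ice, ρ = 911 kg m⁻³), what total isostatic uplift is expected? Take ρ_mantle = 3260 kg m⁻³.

Removing the load lets mantle flow back in; uplift u satisfies ρ_ice t = ρ_m u.
u = t ρ_ice/ρ_m = 3.321 km × 911/3260 = 0.928 km.

0.928 km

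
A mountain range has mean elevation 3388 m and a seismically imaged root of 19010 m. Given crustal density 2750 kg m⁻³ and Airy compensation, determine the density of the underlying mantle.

Airy balance: ρ_c h = (ρ_m − ρ_c) r → ρ_m = ρ_c (1 + h/r).
ρ_m = 2750 × (1 + 3388 m/19010 m) = 3240 kg m⁻³.

3240 kg m⁻³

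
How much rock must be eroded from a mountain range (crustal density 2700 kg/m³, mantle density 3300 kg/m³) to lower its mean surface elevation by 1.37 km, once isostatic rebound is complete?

7.54 km

Net drop Δ = e − u = e − e ρ_c/ρ_m = e (ρ_m − ρ_c)/ρ_m.
e = Δ ρ_m/(ρ_m − ρ_c) = 1.37 km × 3300/600 = 7.54 km.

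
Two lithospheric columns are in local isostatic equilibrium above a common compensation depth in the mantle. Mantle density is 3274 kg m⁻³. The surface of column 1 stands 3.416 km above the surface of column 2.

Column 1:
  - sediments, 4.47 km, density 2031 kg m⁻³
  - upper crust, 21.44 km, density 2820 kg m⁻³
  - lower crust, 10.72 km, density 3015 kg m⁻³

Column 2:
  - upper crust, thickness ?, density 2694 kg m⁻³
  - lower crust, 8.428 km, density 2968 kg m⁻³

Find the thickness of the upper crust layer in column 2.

7.42 km

Take the compensation level at the base of the deeper column (depth z_c below the surface of column 1) and equate Σ ρ_i t_i down to z_c; mantle fills any gap and the z_c terms cancel.
Column 1: 4.47×2031 + 21.44×2820 + 10.72×3015 + (z_c − 36.63)×3274
Column 2: 3.416×0 + x×2694 + 8.428×2968 + (z_c − 3.416 − 8.428 − x)×3274
The z_c×3274 term appears on both sides and cancels. Collect the known terms of each column as K = Σ(ρt)_known − 3274 × (depth of known layers): K_1 = 101860.17 − 3274×36.63 = −18066.45; K_2 = 25014.304 − 3274×(3.416 + 8.428) = −13762.952.
Balance: K_1 = K_2 − x×(3274 − 2694), so x = (K_2 − K_1)/(3274 − 2694) = 4303.5/580 = 7.42 km.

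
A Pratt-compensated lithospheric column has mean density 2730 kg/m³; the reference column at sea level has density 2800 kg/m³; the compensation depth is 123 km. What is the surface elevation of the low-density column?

3.15 km

ρ_ref D = ρ (D + h) → h = D (ρ_ref − ρ)/ρ.
h = 123 km × (2800 − 2730)/2730 = 3.15 km.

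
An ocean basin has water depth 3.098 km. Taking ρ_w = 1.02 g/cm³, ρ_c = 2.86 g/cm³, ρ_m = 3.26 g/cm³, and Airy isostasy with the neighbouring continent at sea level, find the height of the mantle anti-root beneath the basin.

14.3 km

Equating mass per unit area of the two columns: replacing crust with seawater at the top is compensated by replacing crust with mantle at the base: d (ρ_c − ρ_w) = a (ρ_m − ρ_c).
a = d (ρ_c − ρ_w)/(ρ_m − ρ_c) = 3.098 km × 1.84/0.4 = 14.3 km.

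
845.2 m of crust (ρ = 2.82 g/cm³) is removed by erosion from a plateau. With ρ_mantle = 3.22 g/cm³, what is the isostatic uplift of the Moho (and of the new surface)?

740 m

Unloading: uplift u = e ρ_c/ρ_m = 845.2 m × 2.82/3.22 = 740 m.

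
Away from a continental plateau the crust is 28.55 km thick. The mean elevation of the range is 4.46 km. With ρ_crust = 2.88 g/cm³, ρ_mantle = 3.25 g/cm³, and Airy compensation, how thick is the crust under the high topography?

Root depth r = h ρ_c / (ρ_m − ρ_c) = 4.46 km × 2.88 / 0.37 = 34.72 km.
Total thickness = T + h + r = 28.55 km + 4.46 km + 34.72 km = 67.7 km.

67.7 km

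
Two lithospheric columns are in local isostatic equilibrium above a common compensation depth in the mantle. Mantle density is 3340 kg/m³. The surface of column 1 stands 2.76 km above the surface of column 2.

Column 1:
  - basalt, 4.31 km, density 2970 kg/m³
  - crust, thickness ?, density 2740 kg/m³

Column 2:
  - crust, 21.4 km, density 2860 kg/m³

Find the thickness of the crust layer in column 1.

Take the compensation level at the base of the deeper column (depth z_c below the surface of column 1) and equate Σ ρ_i t_i down to z_c; mantle fills any gap and the z_c terms cancel.
Column 1: 4.31×2970 + x×2740 + (z_c − 4.31 − x)×3340
Column 2: 2.76×0 + 21.4×2860 + (z_c − 2.76 − 21.4)×3340
The z_c×3340 term appears on both sides and cancels. Collect the known terms of each column as K = Σ(ρt)_known − 3340 × (depth of known layers): K_1 = 12800.7 − 3340×4.31 = −1594.7; K_2 = 61204 − 3340×(2.76 + 21.4) = −19490.4.
Balance: K_1 − x×(3340 − 2740) = K_2, so x = (K_1 − K_2)/(3340 − 2740) = 17895.7/600 = 29.8 km.

29.8 km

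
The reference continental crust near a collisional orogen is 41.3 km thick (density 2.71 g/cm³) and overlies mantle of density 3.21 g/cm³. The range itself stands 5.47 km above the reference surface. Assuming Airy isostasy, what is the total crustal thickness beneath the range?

76.4 km

Root depth r = h ρ_c / (ρ_m − ρ_c) = 5.47 km × 2.71 / 0.5 = 29.65 km.
Total thickness = T + h + r = 41.3 km + 5.47 km + 29.65 km = 76.4 km.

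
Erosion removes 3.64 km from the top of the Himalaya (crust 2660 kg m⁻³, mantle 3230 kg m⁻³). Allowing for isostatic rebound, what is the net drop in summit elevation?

Rebound u = e ρ_c/ρ_m = 3.64 km × 2660/3230 = 2.998 km.
Net surface drop = e − u = 3.64 km − 2.998 km = e (ρ_m − ρ_c)/ρ_m = 0.642 km.

0.642 km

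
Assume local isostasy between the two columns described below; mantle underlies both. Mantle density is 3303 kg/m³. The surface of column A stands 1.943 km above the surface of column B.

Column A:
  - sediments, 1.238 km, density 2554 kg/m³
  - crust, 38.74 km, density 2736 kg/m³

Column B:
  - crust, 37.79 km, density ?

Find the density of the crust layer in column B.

Take the compensation level at the base of the deeper column (depth z_c below the surface of column A) and equate Σ ρ_i t_i down to z_c; mantle fills any gap and the z_c terms cancel.
Column A: 1.238×2554 + 38.74×2736 + (z_c − 39.978)×3303
Column B: 1.943×0 + 37.79×ρ + (z_c − 1.943 − 37.79)×3303
The z_c×3303 term appears on both sides and cancels. Collect the known terms of each column as K = Σ(ρt)_known − 3303 × (depth of known layers): K_A = 109154.492 − 3303×39.978 = −22892.842; K_B = 0 − 3303×(1.943 + 37.79) = −131238.099.
Balance: K_A = K_B + 37.79×ρ, so ρ = (K_A − K_B)/37.79 = 108345/37.79 = 2870 kg/m³.

2870 kg/m³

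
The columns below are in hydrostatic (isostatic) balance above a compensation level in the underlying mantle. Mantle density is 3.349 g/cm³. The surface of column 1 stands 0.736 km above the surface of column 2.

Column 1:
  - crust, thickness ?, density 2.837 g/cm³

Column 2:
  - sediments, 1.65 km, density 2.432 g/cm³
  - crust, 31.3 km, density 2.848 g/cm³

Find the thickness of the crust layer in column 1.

Take the compensation level at the base of the deeper column (depth z_c below the surface of column 1) and equate Σ ρ_i t_i down to z_c; mantle fills any gap and the z_c terms cancel.
Column 1: x×2.837 + (z_c − 0 − x)×3.349
Column 2: 0.736×0 + 1.65×2.432 + 31.3×2.848 + (z_c − 0.736 − 32.95)×3.349
The z_c×3.349 term appears on both sides and cancels. Collect the known terms of each column as K = Σ(ρt)_known − 3.349 × (depth of known layers): K_1 = 0 − 3.349×0 = 0; K_2 = 93.1552 − 3.349×(0.736 + 32.95) = −19.659214.
Balance: K_1 − x×(3.349 − 2.837) = K_2, so x = (K_1 − K_2)/(3.349 − 2.837) = 19.6592/0.512 = 38.4 km.

38.4 km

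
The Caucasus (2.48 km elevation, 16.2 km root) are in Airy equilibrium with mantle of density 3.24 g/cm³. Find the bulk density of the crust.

2.81 g/cm³

ρ_c h = (ρ_m − ρ_c) r → ρ_c (h + r) = ρ_m r → ρ_c = ρ_m r / (h + r).
ρ_c = 3.24 × 16.2 km / (2.48 km + 16.2 km) = 2.81 g/cm³.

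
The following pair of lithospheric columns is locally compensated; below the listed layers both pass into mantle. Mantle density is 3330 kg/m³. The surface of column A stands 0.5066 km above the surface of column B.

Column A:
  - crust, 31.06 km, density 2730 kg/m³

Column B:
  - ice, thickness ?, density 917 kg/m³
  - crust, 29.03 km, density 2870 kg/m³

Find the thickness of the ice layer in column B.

Take the compensation level at the base of the deeper column (depth z_c below the surface of column A) and equate Σ ρ_i t_i down to z_c; mantle fills any gap and the z_c terms cancel.
Column A: 31.06×2730 + (z_c − 31.06)×3330
Column B: 0.5066×0 + x×917 + 29.03×2870 + (z_c − 0.5066 − 29.03 − x)×3330
The z_c×3330 term appears on both sides and cancels. Collect the known terms of each column as K = Σ(ρt)_known − 3330 × (depth of known layers): K_A = 84793.8 − 3330×31.06 = −18636; K_B = 83316.1 − 3330×(0.5066 + 29.03) = −15040.778.
Balance: K_A = K_B − x×(3330 − 917), so x = (K_B − K_A)/(3330 − 917) = 3595.22/2413 = 1.49 km.

1.49 km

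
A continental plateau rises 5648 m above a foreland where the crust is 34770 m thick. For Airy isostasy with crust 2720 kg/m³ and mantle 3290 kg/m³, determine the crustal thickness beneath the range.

67400 m

Root depth r = h ρ_c / (ρ_m − ρ_c) = 5648 m × 2720 / 570 = 26950 m.
Total thickness = T + h + r = 34770 m + 5648 m + 26950 m = 67400 m.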